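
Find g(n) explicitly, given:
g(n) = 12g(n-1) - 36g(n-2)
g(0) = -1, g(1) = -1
Characteristic equation: x² - 12x + 36 = 0, which is (x - (6))².
Repeated root r = 6.
General solution: g(n) = (A + Bn)·(6)^n.
From g(0) = -1: A = -1.
From g(1) = -1: (A + B)·(6) = -1 ⇒ B = \frac{5}{6}.
So g(n) = \left(\frac{5 n}{6} - 1\right) \cdot (6)^n.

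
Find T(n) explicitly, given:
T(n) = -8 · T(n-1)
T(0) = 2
Pure geometric recurrence with ratio -8.
By induction T(n) = T(0) · (-8)^n = 2 \left(-8\right)^{n}.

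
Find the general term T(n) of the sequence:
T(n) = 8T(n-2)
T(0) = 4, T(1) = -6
Characteristic equation: x² - 8 = 0.
Discriminant Δ = (0)² + 4·(8) = 32.
Roots r₁,₂ = (0 ± √32)/2, so r₁ = 2 \sqrt{2}, r₂ = - 2 \sqrt{2}.
General solution: T(n) = A·r₁^n + B·r₂^n.
From the initial conditions, A + B = 4 and r₁A + r₂B = -6.
Since r₁ - r₂ = √32: A = (-6 - (4)r₂)/√32 = 2 - \frac{3 \sqrt{2}}{4}, and B = 4 - A = \frac{3 \sqrt{2}}{4} + 2.
So T(n) = \left(2 - \frac{3 \sqrt{2}}{4}\right)\left(2 \sqrt{2}\right)^n + \left(\frac{3 \sqrt{2}}{4} + 2\right)\left(- 2 \sqrt{2}\right)^n.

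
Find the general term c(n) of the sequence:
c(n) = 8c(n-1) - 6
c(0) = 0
First-order linear non-homogeneous.
Homogeneous solution: c_h(n) = A·(8)^n.
Try constant particular solution c_p = K: K = 8K - 6 ⇒ K = \frac{6}{7}.
General: c(n) = A·(8)^n + \frac{6}{7}.
Apply c(0) = 0: A + \frac{6}{7} = 0 ⇒ A = - \frac{6}{7}.
So c(n) = \frac{6}{7} - \frac{6 \cdot 8^{n}}{7}.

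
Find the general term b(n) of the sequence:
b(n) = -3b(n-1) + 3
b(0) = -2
First-order linear non-homogeneous.
Homogeneous solution: b_h(n) = A·(-3)^n.
Try constant particular solution b_p = K: K = -3K + 3 ⇒ K = \frac{3}{4}.
General: b(n) = A·(-3)^n + \frac{3}{4}.
Apply b(0) = -2: A + \frac{3}{4} = -2 ⇒ A = - \frac{11}{4}.
So b(n) = \frac{3}{4} - \frac{11 \left(-3\right)^{n}}{4}.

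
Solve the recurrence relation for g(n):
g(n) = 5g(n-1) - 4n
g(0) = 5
First-order linear with linear forcing.
Homogeneous solution: g_h(n) = A·(5)^n.
Try particular g_p(n) = pn + q. Substituting:
  pn + q = 5(p(n-1) + q) - 4n.
Matching the n-coefficient: p = 5p - 4 ⇒ p = 1.
Matching constants: q = -5p + 5q ⇒ q = \frac{5}{4}.
General: g(n) = A·(5)^n + n + \frac{5}{4}.
Apply g(0) = 5: A + \frac{5}{4} = 5 ⇒ A = \frac{15}{4}.
So g(n) = \frac{15 \cdot 5^{n}}{4} + n + \frac{5}{4}.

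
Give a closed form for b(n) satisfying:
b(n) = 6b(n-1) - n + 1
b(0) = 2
First-order linear with linear forcing.
Homogeneous solution: b_h(n) = A·(6)^n.
Try particular b_p(n) = pn + q. Substituting:
  pn + q = 6(p(n-1) + q) - n + 1.
Matching the n-coefficient: p = 6p - 1 ⇒ p = \frac{1}{5}.
Matching constants: q = -6p + 6q + 1 ⇒ q = \frac{1}{25}.
General: b(n) = A·(6)^n + \frac{n}{5} + \frac{1}{25}.
Apply b(0) = 2: A + \frac{1}{25} = 2 ⇒ A = \frac{49}{25}.
So b(n) = \frac{49 \cdot 6^{n}}{25} + \frac{n}{5} + \frac{1}{25}.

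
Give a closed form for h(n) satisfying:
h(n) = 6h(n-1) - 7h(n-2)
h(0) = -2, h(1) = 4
Characteristic equation: x² - 6x + 7 = 0.
Discriminant Δ = (6)² + 4·(-7) = 8.
Roots r₁,₂ = (6 ± √8)/2, so r₁ = \sqrt{2} + 3, r₂ = 3 - \sqrt{2}.
General solution: h(n) = A·r₁^n + B·r₂^n.
From the initial conditions, A + B = -2 and r₁A + r₂B = 4.
Since r₁ - r₂ = √8: A = (4 - (-2)r₂)/√8 = -1 + \frac{5 \sqrt{2}}{2}, and B = -2 - A = - \frac{5 \sqrt{2}}{2} - 1.
So h(n) = \left(-1 + \frac{5 \sqrt{2}}{2}\right)\left(\sqrt{2} + 3\right)^n + \left(- \frac{5 \sqrt{2}}{2} - 1\right)\left(3 - \sqrt{2}\right)^n.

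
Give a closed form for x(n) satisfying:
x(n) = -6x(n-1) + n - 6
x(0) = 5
First-order linear with linear forcing.
Homogeneous solution: x_h(n) = A·(-6)^n.
Try particular x_p(n) = pn + q. Substituting:
  pn + q = -6(p(n-1) + q) + n - 6.
Matching the n-coefficient: p = -6p + 1 ⇒ p = \frac{1}{7}.
Matching constants: q = 6p - 6q - 6 ⇒ q = - \frac{36}{49}.
General: x(n) = A·(-6)^n + \frac{n}{7} - \frac{36}{49}.
Apply x(0) = 5: A - \frac{36}{49} = 5 ⇒ A = \frac{281}{49}.
So x(n) = \frac{281 \left(-6\right)^{n}}{49} + \frac{n}{7} - \frac{36}{49}.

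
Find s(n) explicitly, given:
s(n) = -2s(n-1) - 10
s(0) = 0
First-order linear non-homogeneous.
Homogeneous solution: s_h(n) = A·(-2)^n.
Try constant particular solution s_p = K: K = -2K - 10 ⇒ K = - \frac{10}{3}.
General: s(n) = A·(-2)^n - \frac{10}{3}.
Apply s(0) = 0: A - \frac{10}{3} = 0 ⇒ A = \frac{10}{3}.
So s(n) = \frac{10 \left(-2\right)^{n}}{3} - \frac{10}{3}.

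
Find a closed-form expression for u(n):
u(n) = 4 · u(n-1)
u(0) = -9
Pure geometric recurrence with ratio 4.
By induction u(n) = u(0) · (4)^n = - 9 \cdot 4^{n}.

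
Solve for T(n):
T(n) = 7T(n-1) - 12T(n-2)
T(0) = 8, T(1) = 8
Characteristic equation: x² - 7x + 12 = 0, which factors as (x - (4))(x - (3)) = 0.
Roots r₁ = 4, r₂ = 3 (distinct).
General solution: T(n) = A·(4)^n + B·(3)^n.
From T(0) = 8: A + B = 8.
From T(1) = 8: 4A + 3B = 8.
Solving: A = -16, B = 24.
So T(n) = 24 \cdot 3^{n} - 16 \cdot 4^{n}.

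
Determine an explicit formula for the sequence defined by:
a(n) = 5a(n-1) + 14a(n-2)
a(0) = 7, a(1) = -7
Characteristic equation: x² - 5x - 14 = 0, which factors as (x - (7))(x - (-2)) = 0.
Roots r₁ = 7, r₂ = -2 (distinct).
General solution: a(n) = A·(7)^n + B·(-2)^n.
From a(0) = 7: A + B = 7.
From a(1) = -7: 7A - 2B = -7.
Solving: A = \frac{7}{9}, B = \frac{56}{9}.
So a(n) = \frac{56 \left(-2\right)^{n}}{9} + \frac{7 \cdot 7^{n}}{9}.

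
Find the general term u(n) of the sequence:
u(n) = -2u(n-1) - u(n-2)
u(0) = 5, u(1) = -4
Characteristic equation: x² + 2x + 1 = 0, which is (x - (-1))².
Repeated root r = -1.
General solution: u(n) = (A + Bn)·(-1)^n.
From u(0) = 5: A = 5.
From u(1) = -4: (A + B)·(-1) = -4 ⇒ B = -1.
So u(n) = \left(5 - n\right) \cdot (-1)^n.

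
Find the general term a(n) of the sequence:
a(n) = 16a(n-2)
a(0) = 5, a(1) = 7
Characteristic equation: x² - 16 = 0, which factors as (x - (4))(x - (-4)) = 0.
Roots r₁ = 4, r₂ = -4 (distinct).
General solution: a(n) = A·(4)^n + B·(-4)^n.
From a(0) = 5: A + B = 5.
From a(1) = 7: 4A - 4B = 7.
Solving: A = \frac{27}{8}, B = \frac{13}{8}.
So a(n) = \frac{13 \left(-4\right)^{n}}{8} + \frac{27 \cdot 4^{n}}{8}.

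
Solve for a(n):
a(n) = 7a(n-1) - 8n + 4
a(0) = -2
First-order linear with linear forcing.
Homogeneous solution: a_h(n) = A·(7)^n.
Try particular a_p(n) = pn + q. Substituting:
  pn + q = 7(p(n-1) + q) - 8n + 4.
Matching the n-coefficient: p = 7p - 8 ⇒ p = \frac{4}{3}.
Matching constants: q = -7p + 7q + 4 ⇒ q = \frac{8}{9}.
General: a(n) = A·(7)^n + \frac{4 n}{3} + \frac{8}{9}.
Apply a(0) = -2: A + \frac{8}{9} = -2 ⇒ A = - \frac{26}{9}.
So a(n) = - \frac{26 \cdot 7^{n}}{9} + \frac{4 n}{3} + \frac{8}{9}.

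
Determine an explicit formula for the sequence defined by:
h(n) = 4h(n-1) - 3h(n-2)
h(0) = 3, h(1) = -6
Characteristic equation: x² - 4x + 3 = 0, which factors as (x - (3))(x - (1)) = 0.
Roots r₁ = 3, r₂ = 1 (distinct).
General solution: h(n) = A·(3)^n + B·(1)^n.
From h(0) = 3: A + B = 3.
From h(1) = -6: 3A + B = -6.
Solving: A = - \frac{9}{2}, B = \frac{15}{2}.
So h(n) = \frac{15}{2} - \frac{9 \cdot 3^{n}}{2}.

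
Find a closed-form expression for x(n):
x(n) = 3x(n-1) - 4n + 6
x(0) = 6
First-order linear with linear forcing.
Homogeneous solution: x_h(n) = A·(3)^n.
Try particular x_p(n) = pn + q. Substituting:
  pn + q = 3(p(n-1) + q) - 4n + 6.
Matching the n-coefficient: p = 3p - 4 ⇒ p = 2.
Matching constants: q = -3p + 3q + 6 ⇒ q = 0.
General: x(n) = A·(3)^n + 2 n + 0.
Apply x(0) = 6: A + 0 = 6 ⇒ A = 6.
So x(n) = 6 \cdot 3^{n} + 2 n.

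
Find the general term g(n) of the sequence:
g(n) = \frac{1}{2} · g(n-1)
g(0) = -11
Pure geometric recurrence with ratio \frac{1}{2}.
By induction g(n) = g(0) · (\frac{1}{2})^n = - 11 \cdot 2^{- n}.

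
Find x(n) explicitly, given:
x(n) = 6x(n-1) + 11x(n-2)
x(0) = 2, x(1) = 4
Characteristic equation: x² - 6x - 11 = 0.
Discriminant Δ = (6)² + 4·(11) = 80.
Roots r₁,₂ = (6 ± √80)/2, so r₁ = 3 + 2 \sqrt{5}, r₂ = 3 - 2 \sqrt{5}.
General solution: x(n) = A·r₁^n + B·r₂^n.
From the initial conditions, A + B = 2 and r₁A + r₂B = 4.
Since r₁ - r₂ = √80: A = (4 - (2)r₂)/√80 = 1 - \frac{\sqrt{5}}{10}, and B = 2 - A = \frac{\sqrt{5}}{10} + 1.
So x(n) = \left(1 - \frac{\sqrt{5}}{10}\right)\left(3 + 2 \sqrt{5}\right)^n + \left(\frac{\sqrt{5}}{10} + 1\right)\left(3 - 2 \sqrt{5}\right)^n.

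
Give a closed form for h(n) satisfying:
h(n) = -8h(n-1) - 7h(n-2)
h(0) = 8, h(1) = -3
Characteristic equation: x² + 8x + 7 = 0, which factors as (x - (-1))(x - (-7)) = 0.
Roots r₁ = -1, r₂ = -7 (distinct).
General solution: h(n) = A·(-1)^n + B·(-7)^n.
From h(0) = 8: A + B = 8.
From h(1) = -3: -A - 7B = -3.
Solving: A = \frac{53}{6}, B = - \frac{5}{6}.
So h(n) = \frac{53 \left(-1\right)^{n}}{6} - \frac{5 \left(-7\right)^{n}}{6}.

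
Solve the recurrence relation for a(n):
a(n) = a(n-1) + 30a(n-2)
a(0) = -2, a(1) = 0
Characteristic equation: x² - x - 30 = 0, which factors as (x - (6))(x - (-5)) = 0.
Roots r₁ = 6, r₂ = -5 (distinct).
General solution: a(n) = A·(6)^n + B·(-5)^n.
From a(0) = -2: A + B = -2.
From a(1) = 0: 6A - 5B = 0.
Solving: A = - \frac{10}{11}, B = - \frac{12}{11}.
So a(n) = - \frac{12 \left(-5\right)^{n}}{11} - \frac{10 \cdot 6^{n}}{11}.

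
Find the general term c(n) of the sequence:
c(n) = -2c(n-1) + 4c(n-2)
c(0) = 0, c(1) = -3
Characteristic equation: x² + 2x - 4 = 0.
Discriminant Δ = (-2)² + 4·(4) = 20.
Roots r₁,₂ = (-2 ± √20)/2, so r₁ = -1 + \sqrt{5}, r₂ = - \sqrt{5} - 1.
General solution: c(n) = A·r₁^n + B·r₂^n.
From the initial conditions, A + B = 0 and r₁A + r₂B = -3.
Since r₁ - r₂ = √20: A = (-3 - (0)r₂)/√20 = - \frac{3 \sqrt{5}}{10}, and B = 0 - A = \frac{3 \sqrt{5}}{10}.
So c(n) = \left(- \frac{3 \sqrt{5}}{10}\right)\left(-1 + \sqrt{5}\right)^n + \left(\frac{3 \sqrt{5}}{10}\right)\left(- \sqrt{5} - 1\right)^n.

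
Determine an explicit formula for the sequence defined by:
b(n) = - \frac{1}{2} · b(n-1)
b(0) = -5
Pure geometric recurrence with ratio - \frac{1}{2}.
By induction b(n) = b(0) · (- \frac{1}{2})^n = - 5 \left(- \frac{1}{2}\right)^{n}.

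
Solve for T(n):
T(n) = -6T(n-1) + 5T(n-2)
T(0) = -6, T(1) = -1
Characteristic equation: x² + 6x - 5 = 0.
Discriminant Δ = (-6)² + 4·(5) = 56.
Roots r₁,₂ = (-6 ± √56)/2, so r₁ = -3 + \sqrt{14}, r₂ = - \sqrt{14} - 3.
General solution: T(n) = A·r₁^n + B·r₂^n.
From the initial conditions, A + B = -6 and r₁A + r₂B = -1.
Since r₁ - r₂ = √56: A = (-1 - (-6)r₂)/√56 = -3 - \frac{19 \sqrt{14}}{28}, and B = -6 - A = -3 + \frac{19 \sqrt{14}}{28}.
So T(n) = \left(-3 - \frac{19 \sqrt{14}}{28}\right)\left(-3 + \sqrt{14}\right)^n + \left(-3 + \frac{19 \sqrt{14}}{28}\right)\left(- \sqrt{14} - 3\right)^n.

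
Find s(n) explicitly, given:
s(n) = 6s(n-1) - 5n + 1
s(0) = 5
First-order linear with linear forcing.
Homogeneous solution: s_h(n) = A·(6)^n.
Try particular s_p(n) = pn + q. Substituting:
  pn + q = 6(p(n-1) + q) - 5n + 1.
Matching the n-coefficient: p = 6p - 5 ⇒ p = 1.
Matching constants: q = -6p + 6q + 1 ⇒ q = 1.
General: s(n) = A·(6)^n + n + 1.
Apply s(0) = 5: A + 1 = 5 ⇒ A = 4.
So s(n) = 4 \cdot 6^{n} + n + 1.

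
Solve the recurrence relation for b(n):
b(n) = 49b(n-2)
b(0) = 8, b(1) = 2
Characteristic equation: x² - 49 = 0, which factors as (x - (7))(x - (-7)) = 0.
Roots r₁ = 7, r₂ = -7 (distinct).
General solution: b(n) = A·(7)^n + B·(-7)^n.
From b(0) = 8: A + B = 8.
From b(1) = 2: 7A - 7B = 2.
Solving: A = \frac{29}{7}, B = \frac{27}{7}.
So b(n) = \frac{27 \left(-7\right)^{n}}{7} + \frac{29 \cdot 7^{n}}{7}.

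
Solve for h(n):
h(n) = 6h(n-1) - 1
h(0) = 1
First-order linear non-homogeneous.
Homogeneous solution: h_h(n) = A·(6)^n.
Try constant particular solution h_p = K: K = 6K - 1 ⇒ K = \frac{1}{5}.
General: h(n) = A·(6)^n + \frac{1}{5}.
Apply h(0) = 1: A + \frac{1}{5} = 1 ⇒ A = \frac{4}{5}.
So h(n) = \frac{4 \cdot 6^{n}}{5} + \frac{1}{5}.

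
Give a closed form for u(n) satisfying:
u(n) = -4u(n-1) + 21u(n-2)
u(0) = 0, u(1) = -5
Characteristic equation: x² + 4x - 21 = 0, which factors as (x - (-7))(x - (3)) = 0.
Roots r₁ = -7, r₂ = 3 (distinct).
General solution: u(n) = A·(-7)^n + B·(3)^n.
From u(0) = 0: A + B = 0.
From u(1) = -5: -7A + 3B = -5.
Solving: A = \frac{1}{2}, B = - \frac{1}{2}.
So u(n) = \frac{\left(-7\right)^{n}}{2} - \frac{3^{n}}{2}.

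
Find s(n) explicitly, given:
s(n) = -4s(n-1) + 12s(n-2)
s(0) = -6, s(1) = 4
Characteristic equation: x² + 4x - 12 = 0, which factors as (x - (2))(x - (-6)) = 0.
Roots r₁ = 2, r₂ = -6 (distinct).
General solution: s(n) = A·(2)^n + B·(-6)^n.
From s(0) = -6: A + B = -6.
From s(1) = 4: 2A - 6B = 4.
Solving: A = -4, B = -2.
So s(n) = - 2 \left(-6\right)^{n} - 4 \cdot 2^{n}.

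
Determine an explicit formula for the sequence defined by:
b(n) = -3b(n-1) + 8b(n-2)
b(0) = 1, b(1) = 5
Characteristic equation: x² + 3x - 8 = 0.
Discriminant Δ = (-3)² + 4·(8) = 41.
Roots r₁,₂ = (-3 ± √41)/2, so r₁ = - \frac{3}{2} + \frac{\sqrt{41}}{2}, r₂ = - \frac{\sqrt{41}}{2} - \frac{3}{2}.
General solution: b(n) = A·r₁^n + B·r₂^n.
From the initial conditions, A + B = 1 and r₁A + r₂B = 5.
Since r₁ - r₂ = √41: A = (5 - (1)r₂)/√41 = \frac{1}{2} + \frac{13 \sqrt{41}}{82}, and B = 1 - A = \frac{1}{2} - \frac{13 \sqrt{41}}{82}.
So b(n) = \left(\frac{1}{2} + \frac{13 \sqrt{41}}{82}\right)\left(- \frac{3}{2} + \frac{\sqrt{41}}{2}\right)^n + \left(\frac{1}{2} - \frac{13 \sqrt{41}}{82}\right)\left(- \frac{\sqrt{41}}{2} - \frac{3}{2}\right)^n.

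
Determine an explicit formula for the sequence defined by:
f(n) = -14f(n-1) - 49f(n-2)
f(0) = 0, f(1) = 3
Characteristic equation: x² + 14x + 49 = 0, which is (x - (-7))².
Repeated root r = -7.
General solution: f(n) = (A + Bn)·(-7)^n.
From f(0) = 0: A = 0.
From f(1) = 3: (A + B)·(-7) = 3 ⇒ B = - \frac{3}{7}.
So f(n) = \left(- \frac{3 n}{7}\right) \cdot (-7)^n.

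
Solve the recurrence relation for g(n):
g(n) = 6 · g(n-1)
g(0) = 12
Pure geometric recurrence with ratio 6.
By induction g(n) = g(0) · (6)^n = 12 \cdot 6^{n}.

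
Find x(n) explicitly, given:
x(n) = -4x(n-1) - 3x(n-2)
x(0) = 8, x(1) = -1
Characteristic equation: x² + 4x + 3 = 0, which factors as (x - (-3))(x - (-1)) = 0.
Roots r₁ = -3, r₂ = -1 (distinct).
General solution: x(n) = A·(-3)^n + B·(-1)^n.
From x(0) = 8: A + B = 8.
From x(1) = -1: -3A - B = -1.
Solving: A = - \frac{7}{2}, B = \frac{23}{2}.
So x(n) = \frac{23 \left(-1\right)^{n}}{2} - \frac{7 \left(-3\right)^{n}}{2}.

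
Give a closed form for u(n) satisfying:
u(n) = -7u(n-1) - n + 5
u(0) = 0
First-order linear with linear forcing.
Homogeneous solution: u_h(n) = A·(-7)^n.
Try particular u_p(n) = pn + q. Substituting:
  pn + q = -7(p(n-1) + q) - n + 5.
Matching the n-coefficient: p = -7p - 1 ⇒ p = - \frac{1}{8}.
Matching constants: q = 7p - 7q + 5 ⇒ q = \frac{33}{64}.
General: u(n) = A·(-7)^n - \frac{n}{8} + \frac{33}{64}.
Apply u(0) = 0: A + \frac{33}{64} = 0 ⇒ A = - \frac{33}{64}.
So u(n) = - \frac{33 \left(-7\right)^{n}}{64} - \frac{n}{8} + \frac{33}{64}.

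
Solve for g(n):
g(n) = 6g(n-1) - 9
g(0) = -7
First-order linear non-homogeneous.
Homogeneous solution: g_h(n) = A·(6)^n.
Try constant particular solution g_p = K: K = 6K - 9 ⇒ K = \frac{9}{5}.
General: g(n) = A·(6)^n + \frac{9}{5}.
Apply g(0) = -7: A + \frac{9}{5} = -7 ⇒ A = - \frac{44}{5}.
So g(n) = \frac{9}{5} - \frac{44 \cdot 6^{n}}{5}.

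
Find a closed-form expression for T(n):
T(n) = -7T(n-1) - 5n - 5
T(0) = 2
First-order linear with linear forcing.
Homogeneous solution: T_h(n) = A·(-7)^n.
Try particular T_p(n) = pn + q. Substituting:
  pn + q = -7(p(n-1) + q) - 5n - 5.
Matching the n-coefficient: p = -7p - 5 ⇒ p = - \frac{5}{8}.
Matching constants: q = 7p - 7q - 5 ⇒ q = - \frac{75}{64}.
General: T(n) = A·(-7)^n - \frac{5 n}{8} - \frac{75}{64}.
Apply T(0) = 2: A - \frac{75}{64} = 2 ⇒ A = \frac{203}{64}.
So T(n) = \frac{203 \left(-7\right)^{n}}{64} - \frac{5 n}{8} - \frac{75}{64}.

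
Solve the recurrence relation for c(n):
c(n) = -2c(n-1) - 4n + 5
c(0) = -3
First-order linear with linear forcing.
Homogeneous solution: c_h(n) = A·(-2)^n.
Try particular c_p(n) = pn + q. Substituting:
  pn + q = -2(p(n-1) + q) - 4n + 5.
Matching the n-coefficient: p = -2p - 4 ⇒ p = - \frac{4}{3}.
Matching constants: q = 2p - 2q + 5 ⇒ q = \frac{7}{9}.
General: c(n) = A·(-2)^n - \frac{4 n}{3} + \frac{7}{9}.
Apply c(0) = -3: A + \frac{7}{9} = -3 ⇒ A = - \frac{34}{9}.
So c(n) = - \frac{34 \left(-2\right)^{n}}{9} - \frac{4 n}{3} + \frac{7}{9}.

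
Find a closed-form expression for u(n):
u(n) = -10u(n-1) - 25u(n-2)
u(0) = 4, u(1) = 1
Characteristic equation: x² + 10x + 25 = 0, which is (x - (-5))².
Repeated root r = -5.
General solution: u(n) = (A + Bn)·(-5)^n.
From u(0) = 4: A = 4.
From u(1) = 1: (A + B)·(-5) = 1 ⇒ B = - \frac{21}{5}.
So u(n) = \left(4 - \frac{21 n}{5}\right) \cdot (-5)^n.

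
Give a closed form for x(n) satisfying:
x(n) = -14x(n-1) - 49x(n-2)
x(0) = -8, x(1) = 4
Characteristic equation: x² + 14x + 49 = 0, which is (x - (-7))².
Repeated root r = -7.
General solution: x(n) = (A + Bn)·(-7)^n.
From x(0) = -8: A = -8.
From x(1) = 4: (A + B)·(-7) = 4 ⇒ B = \frac{52}{7}.
So x(n) = \left(\frac{52 n}{7} - 8\right) \cdot (-7)^n.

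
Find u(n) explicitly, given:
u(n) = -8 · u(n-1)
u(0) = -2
Pure geometric recurrence with ratio -8.
By induction u(n) = u(0) · (-8)^n = - 2 \left(-8\right)^{n}.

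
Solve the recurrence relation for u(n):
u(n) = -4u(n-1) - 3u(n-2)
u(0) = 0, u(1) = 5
Characteristic equation: x² + 4x + 3 = 0, which factors as (x - (-3))(x - (-1)) = 0.
Roots r₁ = -3, r₂ = -1 (distinct).
General solution: u(n) = A·(-3)^n + B·(-1)^n.
From u(0) = 0: A + B = 0.
From u(1) = 5: -3A - B = 5.
Solving: A = - \frac{5}{2}, B = \frac{5}{2}.
So u(n) = \frac{5 \left(-1\right)^{n}}{2} - \frac{5 \left(-3\right)^{n}}{2}.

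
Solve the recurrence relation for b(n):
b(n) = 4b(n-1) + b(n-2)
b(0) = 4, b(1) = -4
Characteristic equation: x² - 4x - 1 = 0.
Discriminant Δ = (4)² + 4·(1) = 20.
Roots r₁,₂ = (4 ± √20)/2, so r₁ = 2 + \sqrt{5}, r₂ = 2 - \sqrt{5}.
General solution: b(n) = A·r₁^n + B·r₂^n.
From the initial conditions, A + B = 4 and r₁A + r₂B = -4.
Since r₁ - r₂ = √20: A = (-4 - (4)r₂)/√20 = 2 - \frac{6 \sqrt{5}}{5}, and B = 4 - A = 2 + \frac{6 \sqrt{5}}{5}.
So b(n) = \left(2 - \frac{6 \sqrt{5}}{5}\right)\left(2 + \sqrt{5}\right)^n + \left(2 + \frac{6 \sqrt{5}}{5}\right)\left(2 - \sqrt{5}\right)^n.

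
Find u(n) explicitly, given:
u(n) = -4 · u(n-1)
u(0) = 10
Pure geometric recurrence with ratio -4.
By induction u(n) = u(0) · (-4)^n = 10 \left(-4\right)^{n}.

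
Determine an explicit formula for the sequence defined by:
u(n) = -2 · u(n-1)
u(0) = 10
Pure geometric recurrence with ratio -2.
By induction u(n) = u(0) · (-2)^n = 10 \left(-2\right)^{n}.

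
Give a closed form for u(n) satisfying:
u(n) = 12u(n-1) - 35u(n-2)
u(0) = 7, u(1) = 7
Characteristic equation: x² - 12x + 35 = 0, which factors as (x - (7))(x - (5)) = 0.
Roots r₁ = 7, r₂ = 5 (distinct).
General solution: u(n) = A·(7)^n + B·(5)^n.
From u(0) = 7: A + B = 7.
From u(1) = 7: 7A + 5B = 7.
Solving: A = -14, B = 21.
So u(n) = 21 \cdot 5^{n} - 14 \cdot 7^{n}.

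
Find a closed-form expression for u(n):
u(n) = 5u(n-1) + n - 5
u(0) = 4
First-order linear with linear forcing.
Homogeneous solution: u_h(n) = A·(5)^n.
Try particular u_p(n) = pn + q. Substituting:
  pn + q = 5(p(n-1) + q) + n - 5.
Matching the n-coefficient: p = 5p + 1 ⇒ p = - \frac{1}{4}.
Matching constants: q = -5p + 5q - 5 ⇒ q = \frac{15}{16}.
General: u(n) = A·(5)^n - \frac{n}{4} + \frac{15}{16}.
Apply u(0) = 4: A + \frac{15}{16} = 4 ⇒ A = \frac{49}{16}.
So u(n) = \frac{49 \cdot 5^{n}}{16} - \frac{n}{4} + \frac{15}{16}.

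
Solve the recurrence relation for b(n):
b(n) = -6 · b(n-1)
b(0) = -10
Pure geometric recurrence with ratio -6.
By induction b(n) = b(0) · (-6)^n = - 10 \left(-6\right)^{n}.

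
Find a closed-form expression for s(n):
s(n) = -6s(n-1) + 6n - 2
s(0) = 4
First-order linear with linear forcing.
Homogeneous solution: s_h(n) = A·(-6)^n.
Try particular s_p(n) = pn + q. Substituting:
  pn + q = -6(p(n-1) + q) + 6n - 2.
Matching the n-coefficient: p = -6p + 6 ⇒ p = \frac{6}{7}.
Matching constants: q = 6p - 6q - 2 ⇒ q = \frac{22}{49}.
General: s(n) = A·(-6)^n + \frac{6 n}{7} + \frac{22}{49}.
Apply s(0) = 4: A + \frac{22}{49} = 4 ⇒ A = \frac{174}{49}.
So s(n) = \frac{174 \left(-6\right)^{n}}{49} + \frac{6 n}{7} + \frac{22}{49}.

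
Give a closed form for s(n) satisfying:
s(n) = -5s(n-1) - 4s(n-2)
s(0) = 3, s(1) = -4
Characteristic equation: x² + 5x + 4 = 0, which factors as (x - (-4))(x - (-1)) = 0.
Roots r₁ = -4, r₂ = -1 (distinct).
General solution: s(n) = A·(-4)^n + B·(-1)^n.
From s(0) = 3: A + B = 3.
From s(1) = -4: -4A - B = -4.
Solving: A = \frac{1}{3}, B = \frac{8}{3}.
So s(n) = \frac{8 \left(-1\right)^{n}}{3} + \frac{\left(-4\right)^{n}}{3}.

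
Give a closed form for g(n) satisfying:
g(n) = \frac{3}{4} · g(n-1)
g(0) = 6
Pure geometric recurrence with ratio \frac{3}{4}.
By induction g(n) = g(0) · (\frac{3}{4})^n = 6 \left(\frac{3}{4}\right)^{n}.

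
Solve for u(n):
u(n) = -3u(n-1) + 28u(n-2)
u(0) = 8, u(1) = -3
Characteristic equation: x² + 3x - 28 = 0, which factors as (x - (4))(x - (-7)) = 0.
Roots r₁ = 4, r₂ = -7 (distinct).
General solution: u(n) = A·(4)^n + B·(-7)^n.
From u(0) = 8: A + B = 8.
From u(1) = -3: 4A - 7B = -3.
Solving: A = \frac{53}{11}, B = \frac{35}{11}.
So u(n) = \frac{35 \left(-7\right)^{n}}{11} + \frac{53 \cdot 4^{n}}{11}.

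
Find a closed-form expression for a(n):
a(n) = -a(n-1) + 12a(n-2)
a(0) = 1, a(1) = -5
Characteristic equation: x² + x - 12 = 0, which factors as (x - (-4))(x - (3)) = 0.
Roots r₁ = -4, r₂ = 3 (distinct).
General solution: a(n) = A·(-4)^n + B·(3)^n.
From a(0) = 1: A + B = 1.
From a(1) = -5: -4A + 3B = -5.
Solving: A = \frac{8}{7}, B = - \frac{1}{7}.
So a(n) = \frac{8 \left(-4\right)^{n}}{7} - \frac{3^{n}}{7}.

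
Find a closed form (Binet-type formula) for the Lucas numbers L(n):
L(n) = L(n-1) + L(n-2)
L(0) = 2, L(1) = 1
This is the Lucas sequence.
Characteristic equation: x² - x - 1 = 0; roots r₁ = \frac{1}{2} + \frac{\sqrt{5}}{2}, r₂ = \frac{1}{2} - \frac{\sqrt{5}}{2}.
General: L(n) = A·r₁^n + B·r₂^n. Solving with L(0)=2, L(1)=1 gives A = 1, B = 1.
So L(n) = 2^{- n} \left(\left(1 - \sqrt{5}\right)^{n} + \left(1 + \sqrt{5}\right)^{n}\right).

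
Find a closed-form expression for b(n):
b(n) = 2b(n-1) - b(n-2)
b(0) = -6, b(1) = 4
Characteristic equation: x² - 2x + 1 = 0, which is (x - (1))².
Repeated root r = 1.
General solution: b(n) = (A + Bn)·(1)^n.
From b(0) = -6: A = -6.
From b(1) = 4: (A + B)·(1) = 4 ⇒ B = 10.
So b(n) = \left(10 n - 6\right) \cdot (1)^n.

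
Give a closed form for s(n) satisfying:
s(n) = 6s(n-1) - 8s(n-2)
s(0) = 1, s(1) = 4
Characteristic equation: x² - 6x + 8 = 0, which factors as (x - (2))(x - (4)) = 0.
Roots r₁ = 2, r₂ = 4 (distinct).
General solution: s(n) = A·(2)^n + B·(4)^n.
From s(0) = 1: A + B = 1.
From s(1) = 4: 2A + 4B = 4.
Solving: A = 0, B = 1.
So s(n) = 4^{n}.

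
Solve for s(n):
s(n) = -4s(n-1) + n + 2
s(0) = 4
First-order linear with linear forcing.
Homogeneous solution: s_h(n) = A·(-4)^n.
Try particular s_p(n) = pn + q. Substituting:
  pn + q = -4(p(n-1) + q) + n + 2.
Matching the n-coefficient: p = -4p + 1 ⇒ p = \frac{1}{5}.
Matching constants: q = 4p - 4q + 2 ⇒ q = \frac{14}{25}.
General: s(n) = A·(-4)^n + \frac{n}{5} + \frac{14}{25}.
Apply s(0) = 4: A + \frac{14}{25} = 4 ⇒ A = \frac{86}{25}.
So s(n) = \frac{86 \left(-4\right)^{n}}{25} + \frac{n}{5} + \frac{14}{25}.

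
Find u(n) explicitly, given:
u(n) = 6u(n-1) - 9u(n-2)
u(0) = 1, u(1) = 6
Characteristic equation: x² - 6x + 9 = 0, which is (x - (3))².
Repeated root r = 3.
General solution: u(n) = (A + Bn)·(3)^n.
From u(0) = 1: A = 1.
From u(1) = 6: (A + B)·(3) = 6 ⇒ B = 1.
So u(n) = \left(n + 1\right) \cdot (3)^n.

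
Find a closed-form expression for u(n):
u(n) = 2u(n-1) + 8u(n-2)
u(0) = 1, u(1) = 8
Characteristic equation: x² - 2x - 8 = 0, which factors as (x - (-2))(x - (4)) = 0.
Roots r₁ = -2, r₂ = 4 (distinct).
General solution: u(n) = A·(-2)^n + B·(4)^n.
From u(0) = 1: A + B = 1.
From u(1) = 8: -2A + 4B = 8.
Solving: A = - \frac{2}{3}, B = \frac{5}{3}.
So u(n) = - \frac{2 \left(-2\right)^{n}}{3} + \frac{5 \cdot 4^{n}}{3}.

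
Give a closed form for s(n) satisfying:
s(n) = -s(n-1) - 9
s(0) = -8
First-order linear non-homogeneous.
Homogeneous solution: s_h(n) = A·(-1)^n.
Try constant particular solution s_p = K: K = -K - 9 ⇒ K = - \frac{9}{2}.
General: s(n) = A·(-1)^n - \frac{9}{2}.
Apply s(0) = -8: A - \frac{9}{2} = -8 ⇒ A = - \frac{7}{2}.
So s(n) = - \frac{7 \left(-1\right)^{n}}{2} - \frac{9}{2}.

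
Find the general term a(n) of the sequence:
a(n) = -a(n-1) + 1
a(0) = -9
First-order linear non-homogeneous.
Homogeneous solution: a_h(n) = A·(-1)^n.
Try constant particular solution a_p = K: K = -K + 1 ⇒ K = \frac{1}{2}.
General: a(n) = A·(-1)^n + \frac{1}{2}.
Apply a(0) = -9: A + \frac{1}{2} = -9 ⇒ A = - \frac{19}{2}.
So a(n) = \frac{1}{2} - \frac{19 \left(-1\right)^{n}}{2}.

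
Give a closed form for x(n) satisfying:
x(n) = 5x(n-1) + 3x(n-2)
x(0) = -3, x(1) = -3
Characteristic equation: x² - 5x - 3 = 0.
Discriminant Δ = (5)² + 4·(3) = 37.
Roots r₁,₂ = (5 ± √37)/2, so r₁ = \frac{5}{2} + \frac{\sqrt{37}}{2}, r₂ = \frac{5}{2} - \frac{\sqrt{37}}{2}.
General solution: x(n) = A·r₁^n + B·r₂^n.
From the initial conditions, A + B = -3 and r₁A + r₂B = -3.
Since r₁ - r₂ = √37: A = (-3 - (-3)r₂)/√37 = - \frac{3}{2} + \frac{9 \sqrt{37}}{74}, and B = -3 - A = - \frac{3}{2} - \frac{9 \sqrt{37}}{74}.
So x(n) = \left(- \frac{3}{2} + \frac{9 \sqrt{37}}{74}\right)\left(\frac{5}{2} + \frac{\sqrt{37}}{2}\right)^n + \left(- \frac{3}{2} - \frac{9 \sqrt{37}}{74}\right)\left(\frac{5}{2} - \frac{\sqrt{37}}{2}\right)^n.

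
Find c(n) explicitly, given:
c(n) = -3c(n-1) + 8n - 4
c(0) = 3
First-order linear with linear forcing.
Homogeneous solution: c_h(n) = A·(-3)^n.
Try particular c_p(n) = pn + q. Substituting:
  pn + q = -3(p(n-1) + q) + 8n - 4.
Matching the n-coefficient: p = -3p + 8 ⇒ p = 2.
Matching constants: q = 3p - 3q - 4 ⇒ q = \frac{1}{2}.
General: c(n) = A·(-3)^n + 2 n + \frac{1}{2}.
Apply c(0) = 3: A + \frac{1}{2} = 3 ⇒ A = \frac{5}{2}.
So c(n) = \frac{5 \left(-3\right)^{n}}{2} + 2 n + \frac{1}{2}.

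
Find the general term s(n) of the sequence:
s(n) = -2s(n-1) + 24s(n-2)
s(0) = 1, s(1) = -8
Characteristic equation: x² + 2x - 24 = 0, which factors as (x - (4))(x - (-6)) = 0.
Roots r₁ = 4, r₂ = -6 (distinct).
General solution: s(n) = A·(4)^n + B·(-6)^n.
From s(0) = 1: A + B = 1.
From s(1) = -8: 4A - 6B = -8.
Solving: A = - \frac{1}{5}, B = \frac{6}{5}.
So s(n) = \frac{6 \left(-6\right)^{n}}{5} - \frac{4^{n}}{5}.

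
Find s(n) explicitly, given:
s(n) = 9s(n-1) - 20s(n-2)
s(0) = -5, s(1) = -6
Characteristic equation: x² - 9x + 20 = 0, which factors as (x - (5))(x - (4)) = 0.
Roots r₁ = 5, r₂ = 4 (distinct).
General solution: s(n) = A·(5)^n + B·(4)^n.
From s(0) = -5: A + B = -5.
From s(1) = -6: 5A + 4B = -6.
Solving: A = 14, B = -19.
So s(n) = - 19 \cdot 4^{n} + 14 \cdot 5^{n}.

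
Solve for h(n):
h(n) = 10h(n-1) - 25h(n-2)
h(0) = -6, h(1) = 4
Characteristic equation: x² - 10x + 25 = 0, which is (x - (5))².
Repeated root r = 5.
General solution: h(n) = (A + Bn)·(5)^n.
From h(0) = -6: A = -6.
From h(1) = 4: (A + B)·(5) = 4 ⇒ B = \frac{34}{5}.
So h(n) = \left(\frac{34 n}{5} - 6\right) \cdot (5)^n.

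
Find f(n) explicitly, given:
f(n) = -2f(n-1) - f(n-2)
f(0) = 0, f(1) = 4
Characteristic equation: x² + 2x + 1 = 0, which is (x - (-1))².
Repeated root r = -1.
General solution: f(n) = (A + Bn)·(-1)^n.
From f(0) = 0: A = 0.
From f(1) = 4: (A + B)·(-1) = 4 ⇒ B = -4.
So f(n) = \left(- 4 n\right) \cdot (-1)^n.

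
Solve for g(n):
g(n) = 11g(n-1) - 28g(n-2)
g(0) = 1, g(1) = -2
Characteristic equation: x² - 11x + 28 = 0, which factors as (x - (4))(x - (7)) = 0.
Roots r₁ = 4, r₂ = 7 (distinct).
General solution: g(n) = A·(4)^n + B·(7)^n.
From g(0) = 1: A + B = 1.
From g(1) = -2: 4A + 7B = -2.
Solving: A = 3, B = -2.
So g(n) = 3 \cdot 4^{n} - 2 \cdot 7^{n}.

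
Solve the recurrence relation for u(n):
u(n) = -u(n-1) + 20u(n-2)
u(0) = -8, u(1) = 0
Characteristic equation: x² + x - 20 = 0, which factors as (x - (4))(x - (-5)) = 0.
Roots r₁ = 4, r₂ = -5 (distinct).
General solution: u(n) = A·(4)^n + B·(-5)^n.
From u(0) = -8: A + B = -8.
From u(1) = 0: 4A - 5B = 0.
Solving: A = - \frac{40}{9}, B = - \frac{32}{9}.
So u(n) = - \frac{32 \left(-5\right)^{n}}{9} - \frac{40 \cdot 4^{n}}{9}.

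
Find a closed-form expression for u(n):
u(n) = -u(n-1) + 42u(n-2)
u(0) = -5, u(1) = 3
Characteristic equation: x² + x - 42 = 0, which factors as (x - (-7))(x - (6)) = 0.
Roots r₁ = -7, r₂ = 6 (distinct).
General solution: u(n) = A·(-7)^n + B·(6)^n.
From u(0) = -5: A + B = -5.
From u(1) = 3: -7A + 6B = 3.
Solving: A = - \frac{33}{13}, B = - \frac{32}{13}.
So u(n) = - \frac{33 \left(-7\right)^{n}}{13} - \frac{32 \cdot 6^{n}}{13}.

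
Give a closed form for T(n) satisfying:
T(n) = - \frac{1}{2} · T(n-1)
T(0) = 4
Pure geometric recurrence with ratio - \frac{1}{2}.
By induction T(n) = T(0) · (- \frac{1}{2})^n = 4 \left(- \frac{1}{2}\right)^{n}.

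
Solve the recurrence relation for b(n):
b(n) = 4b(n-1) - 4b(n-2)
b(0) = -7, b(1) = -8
Characteristic equation: x² - 4x + 4 = 0, which is (x - (2))².
Repeated root r = 2.
General solution: b(n) = (A + Bn)·(2)^n.
From b(0) = -7: A = -7.
From b(1) = -8: (A + B)·(2) = -8 ⇒ B = 3.
So b(n) = \left(3 n - 7\right) \cdot (2)^n.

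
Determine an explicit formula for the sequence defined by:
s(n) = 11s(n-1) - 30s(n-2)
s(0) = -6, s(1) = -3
Characteristic equation: x² - 11x + 30 = 0, which factors as (x - (5))(x - (6)) = 0.
Roots r₁ = 5, r₂ = 6 (distinct).
General solution: s(n) = A·(5)^n + B·(6)^n.
From s(0) = -6: A + B = -6.
From s(1) = -3: 5A + 6B = -3.
Solving: A = -33, B = 27.
So s(n) = - 33 \cdot 5^{n} + 27 \cdot 6^{n}.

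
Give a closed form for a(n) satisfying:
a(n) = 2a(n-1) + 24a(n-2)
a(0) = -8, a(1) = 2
Characteristic equation: x² - 2x - 24 = 0, which factors as (x - (-4))(x - (6)) = 0.
Roots r₁ = -4, r₂ = 6 (distinct).
General solution: a(n) = A·(-4)^n + B·(6)^n.
From a(0) = -8: A + B = -8.
From a(1) = 2: -4A + 6B = 2.
Solving: A = -5, B = -3.
So a(n) = - 5 \left(-4\right)^{n} - 3 \cdot 6^{n}.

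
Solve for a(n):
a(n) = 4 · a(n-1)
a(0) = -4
Pure geometric recurrence with ratio 4.
By induction a(n) = a(0) · (4)^n = - 4 \cdot 4^{n}.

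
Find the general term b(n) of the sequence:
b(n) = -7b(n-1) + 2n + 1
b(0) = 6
First-order linear with linear forcing.
Homogeneous solution: b_h(n) = A·(-7)^n.
Try particular b_p(n) = pn + q. Substituting:
  pn + q = -7(p(n-1) + q) + 2n + 1.
Matching the n-coefficient: p = -7p + 2 ⇒ p = \frac{1}{4}.
Matching constants: q = 7p - 7q + 1 ⇒ q = \frac{11}{32}.
General: b(n) = A·(-7)^n + \frac{n}{4} + \frac{11}{32}.
Apply b(0) = 6: A + \frac{11}{32} = 6 ⇒ A = \frac{181}{32}.
So b(n) = \frac{181 \left(-7\right)^{n}}{32} + \frac{n}{4} + \frac{11}{32}.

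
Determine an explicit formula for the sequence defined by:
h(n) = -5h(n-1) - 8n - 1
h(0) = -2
First-order linear with linear forcing.
Homogeneous solution: h_h(n) = A·(-5)^n.
Try particular h_p(n) = pn + q. Substituting:
  pn + q = -5(p(n-1) + q) - 8n - 1.
Matching the n-coefficient: p = -5p - 8 ⇒ p = - \frac{4}{3}.
Matching constants: q = 5p - 5q - 1 ⇒ q = - \frac{23}{18}.
General: h(n) = A·(-5)^n - \frac{4 n}{3} - \frac{23}{18}.
Apply h(0) = -2: A - \frac{23}{18} = -2 ⇒ A = - \frac{13}{18}.
So h(n) = - \frac{13 \left(-5\right)^{n}}{18} - \frac{4 n}{3} - \frac{23}{18}.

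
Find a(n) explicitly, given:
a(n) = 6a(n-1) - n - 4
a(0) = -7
First-order linear with linear forcing.
Homogeneous solution: a_h(n) = A·(6)^n.
Try particular a_p(n) = pn + q. Substituting:
  pn + q = 6(p(n-1) + q) - n - 4.
Matching the n-coefficient: p = 6p - 1 ⇒ p = \frac{1}{5}.
Matching constants: q = -6p + 6q - 4 ⇒ q = \frac{26}{25}.
General: a(n) = A·(6)^n + \frac{n}{5} + \frac{26}{25}.
Apply a(0) = -7: A + \frac{26}{25} = -7 ⇒ A = - \frac{201}{25}.
So a(n) = - \frac{201 \cdot 6^{n}}{25} + \frac{n}{5} + \frac{26}{25}.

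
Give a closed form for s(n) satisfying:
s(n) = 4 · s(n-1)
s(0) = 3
Pure geometric recurrence with ratio 4.
By induction s(n) = s(0) · (4)^n = 3 \cdot 4^{n}.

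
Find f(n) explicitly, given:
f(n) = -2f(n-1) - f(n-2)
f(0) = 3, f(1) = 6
Characteristic equation: x² + 2x + 1 = 0, which is (x - (-1))².
Repeated root r = -1.
General solution: f(n) = (A + Bn)·(-1)^n.
From f(0) = 3: A = 3.
From f(1) = 6: (A + B)·(-1) = 6 ⇒ B = -9.
So f(n) = \left(3 - 9 n\right) \cdot (-1)^n.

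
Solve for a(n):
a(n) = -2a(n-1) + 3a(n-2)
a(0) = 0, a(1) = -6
Characteristic equation: x² + 2x - 3 = 0, which factors as (x - (-3))(x - (1)) = 0.
Roots r₁ = -3, r₂ = 1 (distinct).
General solution: a(n) = A·(-3)^n + B·(1)^n.
From a(0) = 0: A + B = 0.
From a(1) = -6: -3A + B = -6.
Solving: A = \frac{3}{2}, B = - \frac{3}{2}.
So a(n) = \frac{3 \left(-3\right)^{n}}{2} - \frac{3}{2}.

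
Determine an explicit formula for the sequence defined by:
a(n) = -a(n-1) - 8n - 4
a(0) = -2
First-order linear with linear forcing.
Homogeneous solution: a_h(n) = A·(-1)^n.
Try particular a_p(n) = pn + q. Substituting:
  pn + q = -(p(n-1) + q) - 8n - 4.
Matching the n-coefficient: p = -p - 8 ⇒ p = -4.
Matching constants: q = p - q - 4 ⇒ q = -4.
General: a(n) = A·(-1)^n - 4 n - 4.
Apply a(0) = -2: A - 4 = -2 ⇒ A = 2.
So a(n) = 2 \left(-1\right)^{n} - 4 n - 4.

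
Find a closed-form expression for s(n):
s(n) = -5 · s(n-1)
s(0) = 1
Pure geometric recurrence with ratio -5.
By induction s(n) = s(0) · (-5)^n = \left(-5\right)^{n}.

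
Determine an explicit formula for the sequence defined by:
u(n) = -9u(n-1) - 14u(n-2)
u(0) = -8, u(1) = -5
Characteristic equation: x² + 9x + 14 = 0, which factors as (x - (-7))(x - (-2)) = 0.
Roots r₁ = -7, r₂ = -2 (distinct).
General solution: u(n) = A·(-7)^n + B·(-2)^n.
From u(0) = -8: A + B = -8.
From u(1) = -5: -7A - 2B = -5.
Solving: A = \frac{21}{5}, B = - \frac{61}{5}.
So u(n) = - \frac{61 \left(-2\right)^{n}}{5} + \frac{21 \left(-7\right)^{n}}{5}.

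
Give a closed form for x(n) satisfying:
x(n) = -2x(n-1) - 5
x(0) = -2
First-order linear non-homogeneous.
Homogeneous solution: x_h(n) = A·(-2)^n.
Try constant particular solution x_p = K: K = -2K - 5 ⇒ K = - \frac{5}{3}.
General: x(n) = A·(-2)^n - \frac{5}{3}.
Apply x(0) = -2: A - \frac{5}{3} = -2 ⇒ A = - \frac{1}{3}.
So x(n) = - \frac{\left(-2\right)^{n}}{3} - \frac{5}{3}.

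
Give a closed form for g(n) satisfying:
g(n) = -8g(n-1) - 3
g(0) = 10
First-order linear non-homogeneous.
Homogeneous solution: g_h(n) = A·(-8)^n.
Try constant particular solution g_p = K: K = -8K - 3 ⇒ K = - \frac{1}{3}.
General: g(n) = A·(-8)^n - \frac{1}{3}.
Apply g(0) = 10: A - \frac{1}{3} = 10 ⇒ A = \frac{31}{3}.
So g(n) = \frac{31 \left(-8\right)^{n}}{3} - \frac{1}{3}.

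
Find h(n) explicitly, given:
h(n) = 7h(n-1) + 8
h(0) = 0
First-order linear non-homogeneous.
Homogeneous solution: h_h(n) = A·(7)^n.
Try constant particular solution h_p = K: K = 7K + 8 ⇒ K = - \frac{4}{3}.
General: h(n) = A·(7)^n - \frac{4}{3}.
Apply h(0) = 0: A - \frac{4}{3} = 0 ⇒ A = \frac{4}{3}.
So h(n) = \frac{4 \cdot 7^{n}}{3} - \frac{4}{3}.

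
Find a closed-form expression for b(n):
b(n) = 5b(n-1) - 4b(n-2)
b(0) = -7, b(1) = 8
Characteristic equation: x² - 5x + 4 = 0, which factors as (x - (1))(x - (4)) = 0.
Roots r₁ = 1, r₂ = 4 (distinct).
General solution: b(n) = A·(1)^n + B·(4)^n.
From b(0) = -7: A + B = -7.
From b(1) = 8: A + 4B = 8.
Solving: A = -12, B = 5.
So b(n) = 5 \cdot 4^{n} - 12.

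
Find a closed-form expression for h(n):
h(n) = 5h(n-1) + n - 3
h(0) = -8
First-order linear with linear forcing.
Homogeneous solution: h_h(n) = A·(5)^n.
Try particular h_p(n) = pn + q. Substituting:
  pn + q = 5(p(n-1) + q) + n - 3.
Matching the n-coefficient: p = 5p + 1 ⇒ p = - \frac{1}{4}.
Matching constants: q = -5p + 5q - 3 ⇒ q = \frac{7}{16}.
General: h(n) = A·(5)^n - \frac{n}{4} + \frac{7}{16}.
Apply h(0) = -8: A + \frac{7}{16} = -8 ⇒ A = - \frac{135}{16}.
So h(n) = - \frac{135 \cdot 5^{n}}{16} - \frac{n}{4} + \frac{7}{16}.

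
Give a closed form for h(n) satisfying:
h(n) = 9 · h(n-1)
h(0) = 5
Pure geometric recurrence with ratio 9.
By induction h(n) = h(0) · (9)^n = 5 \cdot 9^{n}.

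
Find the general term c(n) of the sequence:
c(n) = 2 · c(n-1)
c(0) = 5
Pure geometric recurrence with ratio 2.
By induction c(n) = c(0) · (2)^n = 5 \cdot 2^{n}.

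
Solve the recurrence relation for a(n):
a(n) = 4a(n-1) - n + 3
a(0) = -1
First-order linear with linear forcing.
Homogeneous solution: a_h(n) = A·(4)^n.
Try particular a_p(n) = pn + q. Substituting:
  pn + q = 4(p(n-1) + q) - n + 3.
Matching the n-coefficient: p = 4p - 1 ⇒ p = \frac{1}{3}.
Matching constants: q = -4p + 4q + 3 ⇒ q = - \frac{5}{9}.
General: a(n) = A·(4)^n + \frac{n}{3} - \frac{5}{9}.
Apply a(0) = -1: A - \frac{5}{9} = -1 ⇒ A = - \frac{4}{9}.
So a(n) = - \frac{4 \cdot 4^{n}}{9} + \frac{n}{3} - \frac{5}{9}.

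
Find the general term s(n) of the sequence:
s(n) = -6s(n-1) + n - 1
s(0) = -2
First-order linear with linear forcing.
Homogeneous solution: s_h(n) = A·(-6)^n.
Try particular s_p(n) = pn + q. Substituting:
  pn + q = -6(p(n-1) + q) + n - 1.
Matching the n-coefficient: p = -6p + 1 ⇒ p = \frac{1}{7}.
Matching constants: q = 6p - 6q - 1 ⇒ q = - \frac{1}{49}.
General: s(n) = A·(-6)^n + \frac{n}{7} - \frac{1}{49}.
Apply s(0) = -2: A - \frac{1}{49} = -2 ⇒ A = - \frac{97}{49}.
So s(n) = - \frac{97 \left(-6\right)^{n}}{49} + \frac{n}{7} - \frac{1}{49}.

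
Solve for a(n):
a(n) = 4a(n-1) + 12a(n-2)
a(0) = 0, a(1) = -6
Characteristic equation: x² - 4x - 12 = 0, which factors as (x - (6))(x - (-2)) = 0.
Roots r₁ = 6, r₂ = -2 (distinct).
General solution: a(n) = A·(6)^n + B·(-2)^n.
From a(0) = 0: A + B = 0.
From a(1) = -6: 6A - 2B = -6.
Solving: A = - \frac{3}{4}, B = \frac{3}{4}.
So a(n) = \frac{3 \left(-2\right)^{n}}{4} - \frac{3 \cdot 6^{n}}{4}.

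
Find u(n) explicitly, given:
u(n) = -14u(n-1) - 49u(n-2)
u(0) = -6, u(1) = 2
Characteristic equation: x² + 14x + 49 = 0, which is (x - (-7))².
Repeated root r = -7.
General solution: u(n) = (A + Bn)·(-7)^n.
From u(0) = -6: A = -6.
From u(1) = 2: (A + B)·(-7) = 2 ⇒ B = \frac{40}{7}.
So u(n) = \left(\frac{40 n}{7} - 6\right) \cdot (-7)^n.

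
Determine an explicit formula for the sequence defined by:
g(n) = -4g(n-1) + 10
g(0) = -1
First-order linear non-homogeneous.
Homogeneous solution: g_h(n) = A·(-4)^n.
Try constant particular solution g_p = K: K = -4K + 10 ⇒ K = 2.
General: g(n) = A·(-4)^n + 2.
Apply g(0) = -1: A + 2 = -1 ⇒ A = -3.
So g(n) = 2 - 3 \left(-4\right)^{n}.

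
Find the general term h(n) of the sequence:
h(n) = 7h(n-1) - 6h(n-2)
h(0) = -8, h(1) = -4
Characteristic equation: x² - 7x + 6 = 0, which factors as (x - (6))(x - (1)) = 0.
Roots r₁ = 6, r₂ = 1 (distinct).
General solution: h(n) = A·(6)^n + B·(1)^n.
From h(0) = -8: A + B = -8.
From h(1) = -4: 6A + B = -4.
Solving: A = \frac{4}{5}, B = - \frac{44}{5}.
So h(n) = \frac{4 \cdot 6^{n}}{5} - \frac{44}{5}.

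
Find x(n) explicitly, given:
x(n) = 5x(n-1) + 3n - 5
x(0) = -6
First-order linear with linear forcing.
Homogeneous solution: x_h(n) = A·(5)^n.
Try particular x_p(n) = pn + q. Substituting:
  pn + q = 5(p(n-1) + q) + 3n - 5.
Matching the n-coefficient: p = 5p + 3 ⇒ p = - \frac{3}{4}.
Matching constants: q = -5p + 5q - 5 ⇒ q = \frac{5}{16}.
General: x(n) = A·(5)^n - \frac{3 n}{4} + \frac{5}{16}.
Apply x(0) = -6: A + \frac{5}{16} = -6 ⇒ A = - \frac{101}{16}.
So x(n) = - \frac{101 \cdot 5^{n}}{16} - \frac{3 n}{4} + \frac{5}{16}.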